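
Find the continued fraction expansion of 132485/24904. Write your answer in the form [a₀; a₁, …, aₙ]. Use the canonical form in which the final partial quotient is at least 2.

Repeatedly divide and take the remainder:
132485 = 5·24904 + 7965, so a_0 = 5
24904 = 3·7965 + 1009, so a_1 = 3
7965 = 7·1009 + 902, so a_2 = 7
1009 = 1·902 + 107, so a_3 = 1
902 = 8·107 + 46, so a_4 = 8
107 = 2·46 + 15, so a_5 = 2
46 = 3·15 + 1, so a_6 = 3
15 = 15·1 + 0, so a_7 = 15

[5; 3, 7, 1, 8, 2, 3, 15]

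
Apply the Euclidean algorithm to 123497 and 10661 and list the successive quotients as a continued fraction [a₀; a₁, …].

⌊123497/10661⌋ = 11, remainder 6226
⌊10661/6226⌋ = 1, remainder 4435
⌊6226/4435⌋ = 1, remainder 1791
⌊4435/1791⌋ = 2, remainder 853
⌊1791/853⌋ = 2, remainder 85
⌊853/85⌋ = 10, remainder 3
⌊85/3⌋ = 28, remainder 1
⌊3/1⌋ = 3, remainder 0

[11; 1, 1, 2, 2, 10, 28, 3]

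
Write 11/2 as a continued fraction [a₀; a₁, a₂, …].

[5; 2]

⌊11/2⌋ = 5, remainder 1
⌊2/1⌋ = 2, remainder 0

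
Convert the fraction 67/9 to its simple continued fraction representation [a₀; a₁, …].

67 = 7·9 + 4, so a_0 = 7
9 = 2·4 + 1, so a_1 = 2
4 = 4·1 + 0, so a_2 = 4

[7; 2, 4]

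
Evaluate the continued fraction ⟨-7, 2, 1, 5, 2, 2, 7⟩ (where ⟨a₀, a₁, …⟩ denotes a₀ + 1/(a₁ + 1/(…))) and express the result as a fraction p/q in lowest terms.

Build up convergents one term at a time:
a_0 = -7: -7/1
a_1 = 2: -13/2
a_2 = 1: -20/3
a_3 = 5: -113/17
a_4 = 2: -246/37
a_5 = 2: -605/91
a_6 = 7: -4481/674

-4481/674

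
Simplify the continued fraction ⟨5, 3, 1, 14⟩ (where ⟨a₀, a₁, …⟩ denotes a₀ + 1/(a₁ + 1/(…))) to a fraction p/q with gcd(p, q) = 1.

310/59

Compute successive convergents:
a_0 = 5: 5/1
a_1 = 3: 16/3
a_2 = 1: 21/4
a_3 = 14: 310/59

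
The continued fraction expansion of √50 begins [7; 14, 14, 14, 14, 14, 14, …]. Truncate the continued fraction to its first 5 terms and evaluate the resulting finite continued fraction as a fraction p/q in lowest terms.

275807/39005

a_0 = 7: 7/1
a_1 = 14: 99/14
a_2 = 14: 1393/197
a_3 = 14: 19601/2772
a_4 = 14: 275807/39005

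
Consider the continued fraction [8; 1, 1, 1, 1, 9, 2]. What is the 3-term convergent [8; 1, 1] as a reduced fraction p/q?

Compute successive convergents:
a_0 = 8: 8/1
a_1 = 1: 9/1
a_2 = 1: 17/2

17/2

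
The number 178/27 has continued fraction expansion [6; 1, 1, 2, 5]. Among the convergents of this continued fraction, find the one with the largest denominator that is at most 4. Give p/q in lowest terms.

13/2

a_0 = 6: 6/1  (≤ bound)
a_1 = 1: 7/1  (≤ bound)
a_2 = 1: 13/2  (≤ bound)
a_3 = 2: 33/5  (> 4, stop)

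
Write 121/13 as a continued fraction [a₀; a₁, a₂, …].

[9; 3, 4]

121 = 9·13 + 4, so a_0 = 9
13 = 3·4 + 1, so a_1 = 3
4 = 4·1 + 0, so a_2 = 4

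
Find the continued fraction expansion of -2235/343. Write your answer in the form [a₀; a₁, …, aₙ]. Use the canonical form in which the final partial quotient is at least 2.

[-7; 2, 15, 11]

-2235 ÷ 343 → quotient -7, remainder 166
343 ÷ 166 → quotient 2, remainder 11
166 ÷ 11 → quotient 15, remainder 1
11 ÷ 1 → quotient 11, remainder 0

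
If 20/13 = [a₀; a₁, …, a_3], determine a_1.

20 = 1·13 + 7, so a_0 = 1
13 = 1·7 + 6, so a_1 = 1

1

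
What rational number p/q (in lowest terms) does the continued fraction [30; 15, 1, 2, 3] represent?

4720/157

a_0 = 30: 30/1
a_1 = 15: 451/15
a_2 = 1: 481/16
a_3 = 2: 1413/47
a_4 = 3: 4720/157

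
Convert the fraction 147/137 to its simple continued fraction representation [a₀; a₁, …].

[1; 13, 1, 2, 3]

Apply division with remainder until the remainder is 0:
147 = 1·137 + 10, so a_0 = 1
137 = 13·10 + 7, so a_1 = 13
10 = 1·7 + 3, so a_2 = 1
7 = 2·3 + 1, so a_3 = 2
3 = 3·1 + 0, so a_4 = 3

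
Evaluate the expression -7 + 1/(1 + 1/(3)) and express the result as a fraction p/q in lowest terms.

-25/4

Collapse the nested fraction from the inside out:
Start with 3.
1 + 1/(3/1) = 1 + 1/3 = 4/3
-7 + 1/(4/3) = -7 + 3/4 = -25/4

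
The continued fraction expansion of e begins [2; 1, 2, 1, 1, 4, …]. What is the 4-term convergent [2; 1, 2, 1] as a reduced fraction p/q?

11/4

Build up convergents one term at a time:
a_0 = 2: 2/1
a_1 = 1: 3/1
a_2 = 2: 8/3
a_3 = 1: 11/4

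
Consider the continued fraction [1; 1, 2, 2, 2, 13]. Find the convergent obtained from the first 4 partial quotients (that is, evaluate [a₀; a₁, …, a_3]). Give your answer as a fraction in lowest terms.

12/7

Starting at the tail and folding back:
Start with 2.
2 + 1/(2/1) = 2 + 1/2 = 5/2
1 + 1/(5/2) = 1 + 2/5 = 7/5
1 + 1/(7/5) = 1 + 5/7 = 12/7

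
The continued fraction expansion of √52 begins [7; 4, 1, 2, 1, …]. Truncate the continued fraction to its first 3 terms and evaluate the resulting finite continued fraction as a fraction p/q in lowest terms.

a_0 = 7: 7/1
a_1 = 4: 29/4
a_2 = 1: 36/5

36/5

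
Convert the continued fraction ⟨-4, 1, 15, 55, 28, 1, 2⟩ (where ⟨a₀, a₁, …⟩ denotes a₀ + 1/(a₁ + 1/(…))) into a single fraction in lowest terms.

-232175/75814

Start with 2.
1 + 1/(2/1) = 1 + 1/2 = 3/2
28 + 1/(3/2) = 28 + 2/3 = 86/3
55 + 1/(86/3) = 55 + 3/86 = 4733/86
15 + 1/(4733/86) = 15 + 86/4733 = 71081/4733
1 + 1/(71081/4733) = 1 + 4733/71081 = 75814/71081
-4 + 1/(75814/71081) = -4 + 71081/75814 = -232175/75814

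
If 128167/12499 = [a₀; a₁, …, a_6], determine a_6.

41

128167 ÷ 12499 → quotient 10, remainder 3177
12499 ÷ 3177 → quotient 3, remainder 2968
3177 ÷ 2968 → quotient 1, remainder 209
2968 ÷ 209 → quotient 14, remainder 42
209 ÷ 42 → quotient 4, remainder 41
42 ÷ 41 → quotient 1, remainder 1
41 ÷ 1 → quotient 41, remainder 0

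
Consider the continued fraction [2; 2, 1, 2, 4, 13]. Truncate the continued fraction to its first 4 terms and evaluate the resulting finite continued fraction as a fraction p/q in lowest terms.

19/8

a_0 = 2: 2/1
a_1 = 2: 5/2
a_2 = 1: 7/3
a_3 = 2: 19/8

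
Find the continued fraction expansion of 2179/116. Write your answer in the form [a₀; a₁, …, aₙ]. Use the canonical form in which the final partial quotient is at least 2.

[18; 1, 3, 1, 1, 1, 3, 2]

2179 ÷ 116 → quotient 18, remainder 91
116 ÷ 91 → quotient 1, remainder 25
91 ÷ 25 → quotient 3, remainder 16
25 ÷ 16 → quotient 1, remainder 9
16 ÷ 9 → quotient 1, remainder 7
9 ÷ 7 → quotient 1, remainder 2
7 ÷ 2 → quotient 3, remainder 1
2 ÷ 1 → quotient 2, remainder 0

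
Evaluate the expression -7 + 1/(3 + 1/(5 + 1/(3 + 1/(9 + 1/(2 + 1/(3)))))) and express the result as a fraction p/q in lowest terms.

a_0 = -7: -7/1
a_1 = 3: -20/3
a_2 = 5: -107/16
a_3 = 3: -341/51
a_4 = 9: -3176/475
a_5 = 2: -6693/1001
a_6 = 3: -23255/3478

-23255/3478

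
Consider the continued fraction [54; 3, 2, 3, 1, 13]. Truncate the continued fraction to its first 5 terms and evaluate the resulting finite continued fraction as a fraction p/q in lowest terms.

1683/31

Start with 1.
3 + 1/(1/1) = 3 + 1/1 = 4/1
2 + 1/(4/1) = 2 + 1/4 = 9/4
3 + 1/(9/4) = 3 + 4/9 = 31/9
54 + 1/(31/9) = 54 + 9/31 = 1683/31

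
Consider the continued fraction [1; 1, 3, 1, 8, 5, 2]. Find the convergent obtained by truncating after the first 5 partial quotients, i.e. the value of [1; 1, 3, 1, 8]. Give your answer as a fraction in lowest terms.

79/44

Use the convergent recurrence hₖ = aₖ·hₖ₋₁ + hₖ₋₂ (and likewise for the denominators kₖ):
a_0 = 1: 1/1
a_1 = 1: 2/1
a_2 = 3: 7/4
a_3 = 1: 9/5
a_4 = 8: 79/44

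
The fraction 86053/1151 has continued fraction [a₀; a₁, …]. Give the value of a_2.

Run the Euclidean algorithm, recording each quotient:
⌊86053/1151⌋ = 74, remainder 879
⌊1151/879⌋ = 1, remainder 272
⌊879/272⌋ = 3, remainder 63

3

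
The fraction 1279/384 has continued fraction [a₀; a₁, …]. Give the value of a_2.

Run the Euclidean algorithm, recording each quotient:
1279 = 3·384 + 127, so a_0 = 3
384 = 3·127 + 3, so a_1 = 3
127 = 42·3 + 1, so a_2 = 42

42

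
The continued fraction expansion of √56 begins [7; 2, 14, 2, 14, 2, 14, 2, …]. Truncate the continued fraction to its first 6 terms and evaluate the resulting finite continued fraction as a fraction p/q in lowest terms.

13455/1798

a_0 = 7: 7/1
a_1 = 2: 15/2
a_2 = 14: 217/29
a_3 = 2: 449/60
a_4 = 14: 6503/869
a_5 = 2: 13455/1798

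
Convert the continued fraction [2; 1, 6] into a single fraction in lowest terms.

Start with 6.
1 + 1/(6/1) = 1 + 1/6 = 7/6
2 + 1/(7/6) = 2 + 6/7 = 20/7

20/7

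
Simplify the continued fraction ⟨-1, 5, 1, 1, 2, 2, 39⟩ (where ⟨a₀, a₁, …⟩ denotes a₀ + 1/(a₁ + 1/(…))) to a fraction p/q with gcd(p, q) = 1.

-2168/2641

Start with 39.
2 + 1/(39/1) = 2 + 1/39 = 79/39
2 + 1/(79/39) = 2 + 39/79 = 197/79
1 + 1/(197/79) = 1 + 79/197 = 276/197
1 + 1/(276/197) = 1 + 197/276 = 473/276
5 + 1/(473/276) = 5 + 276/473 = 2641/473
-1 + 1/(2641/473) = -1 + 473/2641 = -2168/2641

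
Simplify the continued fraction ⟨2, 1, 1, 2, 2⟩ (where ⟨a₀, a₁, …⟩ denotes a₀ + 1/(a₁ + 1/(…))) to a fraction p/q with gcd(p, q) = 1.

Work from the innermost term outward:
Start with 2.
2 + 1/(2/1) = 2 + 1/2 = 5/2
1 + 1/(5/2) = 1 + 2/5 = 7/5
1 + 1/(7/5) = 1 + 5/7 = 12/7
2 + 1/(12/7) = 2 + 7/12 = 31/12

31/12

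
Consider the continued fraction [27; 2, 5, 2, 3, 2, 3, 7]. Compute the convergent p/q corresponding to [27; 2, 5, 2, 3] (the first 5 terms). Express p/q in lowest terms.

Use the convergent recurrence hₖ = aₖ·hₖ₋₁ + hₖ₋₂ (and likewise for the denominators kₖ):
a_0 = 27: 27/1
a_1 = 2: 55/2
a_2 = 5: 302/11
a_3 = 2: 659/24
a_4 = 3: 2279/83

2279/83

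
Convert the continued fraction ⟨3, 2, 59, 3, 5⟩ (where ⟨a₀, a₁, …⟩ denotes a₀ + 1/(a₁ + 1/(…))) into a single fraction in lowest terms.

a_0 = 3: 3/1
a_1 = 2: 7/2
a_2 = 59: 416/119
a_3 = 3: 1255/359
a_4 = 5: 6691/1914

6691/1914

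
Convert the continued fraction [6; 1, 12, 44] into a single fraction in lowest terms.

Start with 44.
12 + 1/(44/1) = 12 + 1/44 = 529/44
1 + 1/(529/44) = 1 + 44/529 = 573/529
6 + 1/(573/529) = 6 + 529/573 = 3967/573

3967/573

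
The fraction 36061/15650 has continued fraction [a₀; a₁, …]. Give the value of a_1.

⌊36061/15650⌋ = 2, remainder 4761
⌊15650/4761⌋ = 3, remainder 1367

3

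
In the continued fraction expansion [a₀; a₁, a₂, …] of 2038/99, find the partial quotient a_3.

2

2038 ÷ 99 → quotient 20, remainder 58
99 ÷ 58 → quotient 1, remainder 41
58 ÷ 41 → quotient 1, remainder 17
41 ÷ 17 → quotient 2, remainder 7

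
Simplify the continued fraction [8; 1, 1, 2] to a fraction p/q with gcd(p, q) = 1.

Compute successive convergents:
a_0 = 8: 8/1
a_1 = 1: 9/1
a_2 = 1: 17/2
a_3 = 2: 43/5

43/5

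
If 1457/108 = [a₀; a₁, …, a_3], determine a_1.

Run the Euclidean algorithm, recording each quotient:
⌊1457/108⌋ = 13, remainder 53
⌊108/53⌋ = 2, remainder 2

2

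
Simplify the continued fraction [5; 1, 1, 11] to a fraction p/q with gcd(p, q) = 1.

Collapse the nested fraction from the inside out:
Start with 11.
1 + 1/(11/1) = 1 + 1/11 = 12/11
1 + 1/(12/11) = 1 + 11/12 = 23/12
5 + 1/(23/12) = 5 + 12/23 = 127/23

127/23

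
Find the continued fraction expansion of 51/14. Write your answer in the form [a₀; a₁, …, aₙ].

[3; 1, 1, 1, 4]

51 = 3·14 + 9, so a_0 = 3
14 = 1·9 + 5, so a_1 = 1
9 = 1·5 + 4, so a_2 = 1
5 = 1·4 + 1, so a_3 = 1
4 = 4·1 + 0, so a_4 = 4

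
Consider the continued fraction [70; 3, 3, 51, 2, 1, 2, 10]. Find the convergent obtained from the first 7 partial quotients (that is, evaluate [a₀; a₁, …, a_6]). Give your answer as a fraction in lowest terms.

290621/4134

Start with 2.
1 + 1/(2/1) = 1 + 1/2 = 3/2
2 + 1/(3/2) = 2 + 2/3 = 8/3
51 + 1/(8/3) = 51 + 3/8 = 411/8
3 + 1/(411/8) = 3 + 8/411 = 1241/411
3 + 1/(1241/411) = 3 + 411/1241 = 4134/1241
70 + 1/(4134/1241) = 70 + 1241/4134 = 290621/4134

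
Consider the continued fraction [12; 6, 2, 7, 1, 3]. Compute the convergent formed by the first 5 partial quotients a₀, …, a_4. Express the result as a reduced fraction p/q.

1337/110

Start with 1.
7 + 1/(1/1) = 7 + 1/1 = 8/1
2 + 1/(8/1) = 2 + 1/8 = 17/8
6 + 1/(17/8) = 6 + 8/17 = 110/17
12 + 1/(110/17) = 12 + 17/110 = 1337/110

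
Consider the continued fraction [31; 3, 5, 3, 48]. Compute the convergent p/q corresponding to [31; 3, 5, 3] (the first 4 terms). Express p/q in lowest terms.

Start with 3.
5 + 1/(3/1) = 5 + 1/3 = 16/3
3 + 1/(16/3) = 3 + 3/16 = 51/16
31 + 1/(51/16) = 31 + 16/51 = 1597/51

1597/51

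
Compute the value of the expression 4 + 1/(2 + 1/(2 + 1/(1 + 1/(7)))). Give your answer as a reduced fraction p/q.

239/54

Start with 7.
1 + 1/(7/1) = 1 + 1/7 = 8/7
2 + 1/(8/7) = 2 + 7/8 = 23/8
2 + 1/(23/8) = 2 + 8/23 = 54/23
4 + 1/(54/23) = 4 + 23/54 = 239/54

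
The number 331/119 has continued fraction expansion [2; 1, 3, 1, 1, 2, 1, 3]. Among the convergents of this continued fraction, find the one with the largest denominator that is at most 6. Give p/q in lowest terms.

14/5

List convergents until the denominator exceeds the bound:
a_0 = 2: 2/1  (≤ bound)
a_1 = 1: 3/1  (≤ bound)
a_2 = 3: 11/4  (≤ bound)
a_3 = 1: 14/5  (≤ bound)
a_4 = 1: 25/9  (> 6, stop)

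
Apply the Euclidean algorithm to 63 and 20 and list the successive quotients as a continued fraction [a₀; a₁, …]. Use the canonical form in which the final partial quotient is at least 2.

63 = 3·20 + 3, so a_0 = 3
20 = 6·3 + 2, so a_1 = 6
3 = 1·2 + 1, so a_2 = 1
2 = 2·1 + 0, so a_3 = 2

[3; 6, 1, 2]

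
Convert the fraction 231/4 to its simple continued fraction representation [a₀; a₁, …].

Run the Euclidean algorithm, recording each quotient:
231 = 57·4 + 3, so a_0 = 57
4 = 1·3 + 1, so a_1 = 1
3 = 3·1 + 0, so a_2 = 3

[57; 1, 3]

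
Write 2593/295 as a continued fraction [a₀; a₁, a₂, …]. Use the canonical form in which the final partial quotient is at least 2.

[8; 1, 3, 1, 3, 7, 2]

⌊2593/295⌋ = 8, remainder 233
⌊295/233⌋ = 1, remainder 62
⌊233/62⌋ = 3, remainder 47
⌊62/47⌋ = 1, remainder 15
⌊47/15⌋ = 3, remainder 2
⌊15/2⌋ = 7, remainder 1
⌊2/1⌋ = 2, remainder 0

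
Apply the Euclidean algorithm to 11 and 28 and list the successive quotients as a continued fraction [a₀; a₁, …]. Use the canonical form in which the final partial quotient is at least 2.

[0; 2, 1, 1, 5]

Apply division with remainder until the remainder is 0:
11 = 0·28 + 11, so a_0 = 0
28 = 2·11 + 6, so a_1 = 2
11 = 1·6 + 5, so a_2 = 1
6 = 1·5 + 1, so a_3 = 1
5 = 5·1 + 0, so a_4 = 5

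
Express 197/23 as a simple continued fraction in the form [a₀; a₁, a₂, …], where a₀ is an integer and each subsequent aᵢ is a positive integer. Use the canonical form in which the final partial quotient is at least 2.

Run the Euclidean algorithm, recording each quotient:
197 ÷ 23 → quotient 8, remainder 13
23 ÷ 13 → quotient 1, remainder 10
13 ÷ 10 → quotient 1, remainder 3
10 ÷ 3 → quotient 3, remainder 1
3 ÷ 1 → quotient 3, remainder 0

[8; 1, 1, 3, 3]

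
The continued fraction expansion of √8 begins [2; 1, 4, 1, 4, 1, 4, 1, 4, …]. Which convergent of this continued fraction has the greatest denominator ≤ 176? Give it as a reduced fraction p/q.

478/169

List convergents until the denominator exceeds the bound:
a_0 = 2: 2/1  (≤ bound)
a_1 = 1: 3/1  (≤ bound)
a_2 = 4: 14/5  (≤ bound)
a_3 = 1: 17/6  (≤ bound)
a_4 = 4: 82/29  (≤ bound)
a_5 = 1: 99/35  (≤ bound)
a_6 = 4: 478/169  (≤ bound)
a_7 = 1: 577/204  (> 176, stop)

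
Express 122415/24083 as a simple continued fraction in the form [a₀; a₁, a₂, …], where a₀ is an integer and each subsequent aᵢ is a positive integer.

Apply division with remainder until the remainder is 0:
122415 ÷ 24083 → quotient 5, remainder 2000
24083 ÷ 2000 → quotient 12, remainder 83
2000 ÷ 83 → quotient 24, remainder 8
83 ÷ 8 → quotient 10, remainder 3
8 ÷ 3 → quotient 2, remainder 2
3 ÷ 2 → quotient 1, remainder 1
2 ÷ 1 → quotient 2, remainder 0

[5; 12, 24, 10, 2, 1, 2]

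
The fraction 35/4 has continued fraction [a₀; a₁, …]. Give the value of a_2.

3

Run the Euclidean algorithm, recording each quotient:
35 = 8·4 + 3, so a_0 = 8
4 = 1·3 + 1, so a_1 = 1
3 = 3·1 + 0, so a_2 = 3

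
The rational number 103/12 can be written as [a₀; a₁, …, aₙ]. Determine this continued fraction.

103 = 8·12 + 7, so a_0 = 8
12 = 1·7 + 5, so a_1 = 1
7 = 1·5 + 2, so a_2 = 1
5 = 2·2 + 1, so a_3 = 2
2 = 2·1 + 0, so a_4 = 2

[8; 1, 1, 2, 2]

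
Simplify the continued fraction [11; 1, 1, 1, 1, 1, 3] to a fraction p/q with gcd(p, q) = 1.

Start with 3.
1 + 1/(3/1) = 1 + 1/3 = 4/3
1 + 1/(4/3) = 1 + 3/4 = 7/4
1 + 1/(7/4) = 1 + 4/7 = 11/7
1 + 1/(11/7) = 1 + 7/11 = 18/11
1 + 1/(18/11) = 1 + 11/18 = 29/18
11 + 1/(29/18) = 11 + 18/29 = 337/29

337/29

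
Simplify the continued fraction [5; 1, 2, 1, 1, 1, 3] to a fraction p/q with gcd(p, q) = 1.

229/40

Build up convergents one term at a time:
a_0 = 5: 5/1
a_1 = 1: 6/1
a_2 = 2: 17/3
a_3 = 1: 23/4
a_4 = 1: 40/7
a_5 = 1: 63/11
a_6 = 3: 229/40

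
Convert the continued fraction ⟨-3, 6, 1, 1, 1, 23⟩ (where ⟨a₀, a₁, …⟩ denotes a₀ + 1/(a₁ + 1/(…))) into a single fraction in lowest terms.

-1348/473

Start with 23.
1 + 1/(23/1) = 1 + 1/23 = 24/23
1 + 1/(24/23) = 1 + 23/24 = 47/24
1 + 1/(47/24) = 1 + 24/47 = 71/47
6 + 1/(71/47) = 6 + 47/71 = 473/71
-3 + 1/(473/71) = -3 + 71/473 = -1348/473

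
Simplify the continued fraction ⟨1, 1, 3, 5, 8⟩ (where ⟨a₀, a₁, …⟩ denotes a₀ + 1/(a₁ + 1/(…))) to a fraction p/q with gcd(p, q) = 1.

303/172

a_0 = 1: 1/1
a_1 = 1: 2/1
a_2 = 3: 7/4
a_3 = 5: 37/21
a_4 = 8: 303/172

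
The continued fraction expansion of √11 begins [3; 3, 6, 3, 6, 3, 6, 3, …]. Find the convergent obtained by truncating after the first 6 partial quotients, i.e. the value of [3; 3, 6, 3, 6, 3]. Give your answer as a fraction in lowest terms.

3970/1197

Start with 3.
6 + 1/(3/1) = 6 + 1/3 = 19/3
3 + 1/(19/3) = 3 + 3/19 = 60/19
6 + 1/(60/19) = 6 + 19/60 = 379/60
3 + 1/(379/60) = 3 + 60/379 = 1197/379
3 + 1/(1197/379) = 3 + 379/1197 = 3970/1197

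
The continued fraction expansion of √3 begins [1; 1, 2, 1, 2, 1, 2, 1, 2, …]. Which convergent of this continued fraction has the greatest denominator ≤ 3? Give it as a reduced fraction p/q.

5/3

List convergents until the denominator exceeds the bound:
a_0 = 1: 1/1  (≤ bound)
a_1 = 1: 2/1  (≤ bound)
a_2 = 2: 5/3  (≤ bound)
a_3 = 1: 7/4  (> 3, stop)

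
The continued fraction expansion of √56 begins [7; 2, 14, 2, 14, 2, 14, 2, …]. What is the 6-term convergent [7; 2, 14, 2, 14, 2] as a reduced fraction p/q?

a_0 = 7: 7/1
a_1 = 2: 15/2
a_2 = 14: 217/29
a_3 = 2: 449/60
a_4 = 14: 6503/869
a_5 = 2: 13455/1798

13455/1798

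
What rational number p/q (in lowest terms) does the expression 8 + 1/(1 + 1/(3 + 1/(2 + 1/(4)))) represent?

Start with 4.
2 + 1/(4/1) = 2 + 1/4 = 9/4
3 + 1/(9/4) = 3 + 4/9 = 31/9
1 + 1/(31/9) = 1 + 9/31 = 40/31
8 + 1/(40/31) = 8 + 31/40 = 351/40

351/40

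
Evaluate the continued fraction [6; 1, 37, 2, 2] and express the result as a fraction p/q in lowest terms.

1339/192

Starting at the tail and folding back:
Start with 2.
2 + 1/(2/1) = 2 + 1/2 = 5/2
37 + 1/(5/2) = 37 + 2/5 = 187/5
1 + 1/(187/5) = 1 + 5/187 = 192/187
6 + 1/(192/187) = 6 + 187/192 = 1339/192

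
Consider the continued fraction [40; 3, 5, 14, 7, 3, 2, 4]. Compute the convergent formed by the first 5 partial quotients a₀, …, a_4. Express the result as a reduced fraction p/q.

Start with 7.
14 + 1/(7/1) = 14 + 1/7 = 99/7
5 + 1/(99/7) = 5 + 7/99 = 502/99
3 + 1/(502/99) = 3 + 99/502 = 1605/502
40 + 1/(1605/502) = 40 + 502/1605 = 64702/1605

64702/1605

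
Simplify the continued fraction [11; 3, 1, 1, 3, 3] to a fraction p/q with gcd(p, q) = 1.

925/82

Starting at the tail and folding back:
Start with 3.
3 + 1/(3/1) = 3 + 1/3 = 10/3
1 + 1/(10/3) = 1 + 3/10 = 13/10
1 + 1/(13/10) = 1 + 10/13 = 23/13
3 + 1/(23/13) = 3 + 13/23 = 82/23
11 + 1/(82/23) = 11 + 23/82 = 925/82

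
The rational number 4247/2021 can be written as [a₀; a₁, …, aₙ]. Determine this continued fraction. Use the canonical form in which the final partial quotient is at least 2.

⌊4247/2021⌋ = 2, remainder 205
⌊2021/205⌋ = 9, remainder 176
⌊205/176⌋ = 1, remainder 29
⌊176/29⌋ = 6, remainder 2
⌊29/2⌋ = 14, remainder 1
⌊2/1⌋ = 2, remainder 0

[2; 9, 1, 6, 14, 2]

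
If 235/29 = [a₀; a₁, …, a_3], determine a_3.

2

235 ÷ 29 → quotient 8, remainder 3
29 ÷ 3 → quotient 9, remainder 2
3 ÷ 2 → quotient 1, remainder 1
2 ÷ 1 → quotient 2, remainder 0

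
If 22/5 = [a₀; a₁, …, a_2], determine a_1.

Run the Euclidean algorithm, recording each quotient:
⌊22/5⌋ = 4, remainder 2
⌊5/2⌋ = 2, remainder 1

2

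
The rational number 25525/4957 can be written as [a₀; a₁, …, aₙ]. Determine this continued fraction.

[5; 6, 1, 2, 3, 7, 10]

25525 ÷ 4957 → quotient 5, remainder 740
4957 ÷ 740 → quotient 6, remainder 517
740 ÷ 517 → quotient 1, remainder 223
517 ÷ 223 → quotient 2, remainder 71
223 ÷ 71 → quotient 3, remainder 10
71 ÷ 10 → quotient 7, remainder 1
10 ÷ 1 → quotient 10, remainder 0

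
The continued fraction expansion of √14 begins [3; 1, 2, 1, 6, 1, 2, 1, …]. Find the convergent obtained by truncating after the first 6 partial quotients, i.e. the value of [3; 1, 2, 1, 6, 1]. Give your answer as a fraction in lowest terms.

116/31

a_0 = 3: 3/1
a_1 = 1: 4/1
a_2 = 2: 11/3
a_3 = 1: 15/4
a_4 = 6: 101/27
a_5 = 1: 116/31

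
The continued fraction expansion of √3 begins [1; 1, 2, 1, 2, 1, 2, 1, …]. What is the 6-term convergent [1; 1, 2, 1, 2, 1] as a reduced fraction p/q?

Start with 1.
2 + 1/(1/1) = 2 + 1/1 = 3/1
1 + 1/(3/1) = 1 + 1/3 = 4/3
2 + 1/(4/3) = 2 + 3/4 = 11/4
1 + 1/(11/4) = 1 + 4/11 = 15/11
1 + 1/(15/11) = 1 + 11/15 = 26/15

26/15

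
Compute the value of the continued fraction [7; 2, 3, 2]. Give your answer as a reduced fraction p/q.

119/16

a_0 = 7: 7/1
a_1 = 2: 15/2
a_2 = 3: 52/7
a_3 = 2: 119/16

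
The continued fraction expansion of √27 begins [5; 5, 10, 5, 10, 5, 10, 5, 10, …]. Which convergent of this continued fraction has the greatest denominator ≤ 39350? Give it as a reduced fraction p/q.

a_0 = 5: 5/1  (≤ bound)
a_1 = 5: 26/5  (≤ bound)
a_2 = 10: 265/51  (≤ bound)
a_3 = 5: 1351/260  (≤ bound)
a_4 = 10: 13775/2651  (≤ bound)
a_5 = 5: 70226/13515  (≤ bound)
a_6 = 10: 716035/137801  (> 39350, stop)

70226/13515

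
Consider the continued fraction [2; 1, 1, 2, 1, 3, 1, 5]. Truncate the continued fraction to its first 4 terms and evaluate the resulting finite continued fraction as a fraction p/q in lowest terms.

13/5

Use the convergent recurrence hₖ = aₖ·hₖ₋₁ + hₖ₋₂ (and likewise for the denominators kₖ):
a_0 = 2: 2/1
a_1 = 1: 3/1
a_2 = 1: 5/2
a_3 = 2: 13/5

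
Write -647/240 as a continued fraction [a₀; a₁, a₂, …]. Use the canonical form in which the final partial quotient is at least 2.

Repeatedly divide and take the remainder:
-647 = -3·240 + 73, so a_0 = -3
240 = 3·73 + 21, so a_1 = 3
73 = 3·21 + 10, so a_2 = 3
21 = 2·10 + 1, so a_3 = 2
10 = 10·1 + 0, so a_4 = 10

[-3; 3, 3, 2, 10]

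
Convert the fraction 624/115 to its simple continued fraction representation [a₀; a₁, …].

Run the Euclidean algorithm, recording each quotient:
624 ÷ 115 → quotient 5, remainder 49
115 ÷ 49 → quotient 2, remainder 17
49 ÷ 17 → quotient 2, remainder 15
17 ÷ 15 → quotient 1, remainder 2
15 ÷ 2 → quotient 7, remainder 1
2 ÷ 1 → quotient 2, remainder 0

[5; 2, 2, 1, 7, 2]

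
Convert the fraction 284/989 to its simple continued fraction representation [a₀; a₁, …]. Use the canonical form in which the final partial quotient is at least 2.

Repeatedly divide and take the remainder:
284 ÷ 989 → quotient 0, remainder 284
989 ÷ 284 → quotient 3, remainder 137
284 ÷ 137 → quotient 2, remainder 10
137 ÷ 10 → quotient 13, remainder 7
10 ÷ 7 → quotient 1, remainder 3
7 ÷ 3 → quotient 2, remainder 1
3 ÷ 1 → quotient 3, remainder 0

[0; 3, 2, 13, 1, 2, 3]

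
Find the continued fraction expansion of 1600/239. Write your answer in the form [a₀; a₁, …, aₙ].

1600 ÷ 239 → quotient 6, remainder 166
239 ÷ 166 → quotient 1, remainder 73
166 ÷ 73 → quotient 2, remainder 20
73 ÷ 20 → quotient 3, remainder 13
20 ÷ 13 → quotient 1, remainder 7
13 ÷ 7 → quotient 1, remainder 6
7 ÷ 6 → quotient 1, remainder 1
6 ÷ 1 → quotient 6, remainder 0

[6; 1, 2, 3, 1, 1, 1, 6]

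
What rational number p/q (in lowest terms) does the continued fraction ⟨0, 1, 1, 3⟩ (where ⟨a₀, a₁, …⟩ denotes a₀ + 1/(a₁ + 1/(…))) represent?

4/7

Start with 3.
1 + 1/(3/1) = 1 + 1/3 = 4/3
1 + 1/(4/3) = 1 + 3/4 = 7/4
0 + 1/(7/4) = 0 + 4/7 = 4/7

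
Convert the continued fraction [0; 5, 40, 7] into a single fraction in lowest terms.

281/1412

Start with 7.
40 + 1/(7/1) = 40 + 1/7 = 281/7
5 + 1/(281/7) = 5 + 7/281 = 1412/281
0 + 1/(1412/281) = 0 + 281/1412 = 281/1412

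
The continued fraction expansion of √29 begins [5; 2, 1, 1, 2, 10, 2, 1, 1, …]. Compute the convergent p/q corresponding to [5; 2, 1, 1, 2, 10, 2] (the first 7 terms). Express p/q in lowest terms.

Start with 2.
10 + 1/(2/1) = 10 + 1/2 = 21/2
2 + 1/(21/2) = 2 + 2/21 = 44/21
1 + 1/(44/21) = 1 + 21/44 = 65/44
1 + 1/(65/44) = 1 + 44/65 = 109/65
2 + 1/(109/65) = 2 + 65/109 = 283/109
5 + 1/(283/109) = 5 + 109/283 = 1524/283

1524/283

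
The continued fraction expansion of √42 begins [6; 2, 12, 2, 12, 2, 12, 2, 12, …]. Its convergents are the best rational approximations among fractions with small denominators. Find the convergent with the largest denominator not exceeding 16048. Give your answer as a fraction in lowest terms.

8749/1350

a_0 = 6: 6/1  (≤ bound)
a_1 = 2: 13/2  (≤ bound)
a_2 = 12: 162/25  (≤ bound)
a_3 = 2: 337/52  (≤ bound)
a_4 = 12: 4206/649  (≤ bound)
a_5 = 2: 8749/1350  (≤ bound)
a_6 = 12: 109194/16849  (> 16048, stop)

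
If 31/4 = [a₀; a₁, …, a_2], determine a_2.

⌊31/4⌋ = 7, remainder 3
⌊4/3⌋ = 1, remainder 1
⌊3/1⌋ = 3, remainder 0

3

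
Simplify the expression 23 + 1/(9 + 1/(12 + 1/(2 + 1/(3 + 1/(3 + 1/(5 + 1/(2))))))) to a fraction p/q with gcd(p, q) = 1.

696701/30147

Start with 2.
5 + 1/(2/1) = 5 + 1/2 = 11/2
3 + 1/(11/2) = 3 + 2/11 = 35/11
3 + 1/(35/11) = 3 + 11/35 = 116/35
2 + 1/(116/35) = 2 + 35/116 = 267/116
12 + 1/(267/116) = 12 + 116/267 = 3320/267
9 + 1/(3320/267) = 9 + 267/3320 = 30147/3320
23 + 1/(30147/3320) = 23 + 3320/30147 = 696701/30147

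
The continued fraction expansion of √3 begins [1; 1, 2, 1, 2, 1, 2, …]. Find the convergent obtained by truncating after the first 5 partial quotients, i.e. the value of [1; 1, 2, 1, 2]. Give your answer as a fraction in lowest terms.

a_0 = 1: 1/1
a_1 = 1: 2/1
a_2 = 2: 5/3
a_3 = 1: 7/4
a_4 = 2: 19/11

19/11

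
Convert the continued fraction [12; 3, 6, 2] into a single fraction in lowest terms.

505/41

a_0 = 12: 12/1
a_1 = 3: 37/3
a_2 = 6: 234/19
a_3 = 2: 505/41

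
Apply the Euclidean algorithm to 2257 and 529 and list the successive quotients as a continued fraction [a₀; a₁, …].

Run the Euclidean algorithm, recording each quotient:
⌊2257/529⌋ = 4, remainder 141
⌊529/141⌋ = 3, remainder 106
⌊141/106⌋ = 1, remainder 35
⌊106/35⌋ = 3, remainder 1
⌊35/1⌋ = 35, remainder 0

[4; 3, 1, 3, 35]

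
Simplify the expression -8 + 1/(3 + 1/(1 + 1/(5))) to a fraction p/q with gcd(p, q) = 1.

Build up convergents one term at a time:
a_0 = -8: -8/1
a_1 = 3: -23/3
a_2 = 1: -31/4
a_3 = 5: -178/23

-178/23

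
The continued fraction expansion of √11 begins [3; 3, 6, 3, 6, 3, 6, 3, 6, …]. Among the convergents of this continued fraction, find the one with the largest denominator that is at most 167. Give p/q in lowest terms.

199/60

a_0 = 3: 3/1  (≤ bound)
a_1 = 3: 10/3  (≤ bound)
a_2 = 6: 63/19  (≤ bound)
a_3 = 3: 199/60  (≤ bound)
a_4 = 6: 1257/379  (> 167, stop)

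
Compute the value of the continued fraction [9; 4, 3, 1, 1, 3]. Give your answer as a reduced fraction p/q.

988/107

Start with 3.
1 + 1/(3/1) = 1 + 1/3 = 4/3
1 + 1/(4/3) = 1 + 3/4 = 7/4
3 + 1/(7/4) = 3 + 4/7 = 25/7
4 + 1/(25/7) = 4 + 7/25 = 107/25
9 + 1/(107/25) = 9 + 25/107 = 988/107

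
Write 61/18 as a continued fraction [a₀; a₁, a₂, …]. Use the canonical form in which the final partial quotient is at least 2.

Repeatedly divide and take the remainder:
61 ÷ 18 → quotient 3, remainder 7
18 ÷ 7 → quotient 2, remainder 4
7 ÷ 4 → quotient 1, remainder 3
4 ÷ 3 → quotient 1, remainder 1
3 ÷ 1 → quotient 3, remainder 0

[3; 2, 1, 1, 3]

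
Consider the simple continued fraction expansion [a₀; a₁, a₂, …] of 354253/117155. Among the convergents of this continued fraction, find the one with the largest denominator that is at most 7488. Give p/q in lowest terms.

18043/5967

a_0 = 3: 3/1  (≤ bound)
a_1 = 42: 127/42  (≤ bound)
a_2 = 47: 5972/1975  (≤ bound)
a_3 = 3: 18043/5967  (≤ bound)
a_4 = 1: 24015/7942  (> 7488, stop)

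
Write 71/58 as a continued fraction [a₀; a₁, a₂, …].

[1; 4, 2, 6]

Repeatedly divide and take the remainder:
⌊71/58⌋ = 1, remainder 13
⌊58/13⌋ = 4, remainder 6
⌊13/6⌋ = 2, remainder 1
⌊6/1⌋ = 6, remainder 0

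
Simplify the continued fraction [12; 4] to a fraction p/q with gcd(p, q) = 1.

a_0 = 12: 12/1
a_1 = 4: 49/4

49/4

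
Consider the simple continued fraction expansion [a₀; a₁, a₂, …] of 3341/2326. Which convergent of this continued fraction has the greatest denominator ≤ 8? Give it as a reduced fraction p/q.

a_0 = 1: 1/1  (≤ bound)
a_1 = 2: 3/2  (≤ bound)
a_2 = 3: 10/7  (≤ bound)
a_3 = 2: 23/16  (> 8, stop)

10/7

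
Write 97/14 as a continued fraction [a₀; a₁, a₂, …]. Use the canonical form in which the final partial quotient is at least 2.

⌊97/14⌋ = 6, remainder 13
⌊14/13⌋ = 1, remainder 1
⌊13/1⌋ = 13, remainder 0

[6; 1, 13]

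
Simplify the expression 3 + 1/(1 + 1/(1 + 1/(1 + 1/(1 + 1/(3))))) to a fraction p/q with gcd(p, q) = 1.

a_0 = 3: 3/1
a_1 = 1: 4/1
a_2 = 1: 7/2
a_3 = 1: 11/3
a_4 = 1: 18/5
a_5 = 3: 65/18

65/18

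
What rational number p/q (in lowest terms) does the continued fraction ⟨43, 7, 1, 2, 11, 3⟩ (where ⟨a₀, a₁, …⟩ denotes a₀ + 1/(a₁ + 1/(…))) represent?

34763/806

a_0 = 43: 43/1
a_1 = 7: 302/7
a_2 = 1: 345/8
a_3 = 2: 992/23
a_4 = 11: 11257/261
a_5 = 3: 34763/806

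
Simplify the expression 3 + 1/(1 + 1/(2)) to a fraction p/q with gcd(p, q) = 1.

11/3

Start with 2.
1 + 1/(2/1) = 1 + 1/2 = 3/2
3 + 1/(3/2) = 3 + 2/3 = 11/3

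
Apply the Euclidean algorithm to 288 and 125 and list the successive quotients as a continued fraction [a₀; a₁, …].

[2; 3, 3, 2, 5]

Repeatedly divide and take the remainder:
⌊288/125⌋ = 2, remainder 38
⌊125/38⌋ = 3, remainder 11
⌊38/11⌋ = 3, remainder 5
⌊11/5⌋ = 2, remainder 1
⌊5/1⌋ = 5, remainder 0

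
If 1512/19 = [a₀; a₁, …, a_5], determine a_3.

2

Repeatedly divide and take the remainder:
⌊1512/19⌋ = 79, remainder 11
⌊19/11⌋ = 1, remainder 8
⌊11/8⌋ = 1, remainder 3
⌊8/3⌋ = 2, remainder 2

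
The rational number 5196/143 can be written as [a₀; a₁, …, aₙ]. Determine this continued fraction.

5196 ÷ 143 → quotient 36, remainder 48
143 ÷ 48 → quotient 2, remainder 47
48 ÷ 47 → quotient 1, remainder 1
47 ÷ 1 → quotient 47, remainder 0

[36; 2, 1, 47]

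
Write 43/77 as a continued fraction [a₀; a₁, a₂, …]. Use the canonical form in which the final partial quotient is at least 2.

[0; 1, 1, 3, 1, 3, 2]

Repeatedly divide and take the remainder:
43 ÷ 77 → quotient 0, remainder 43
77 ÷ 43 → quotient 1, remainder 34
43 ÷ 34 → quotient 1, remainder 9
34 ÷ 9 → quotient 3, remainder 7
9 ÷ 7 → quotient 1, remainder 2
7 ÷ 2 → quotient 3, remainder 1
2 ÷ 1 → quotient 2, remainder 0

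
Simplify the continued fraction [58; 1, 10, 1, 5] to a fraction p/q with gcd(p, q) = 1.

a_0 = 58: 58/1
a_1 = 1: 59/1
a_2 = 10: 648/11
a_3 = 1: 707/12
a_4 = 5: 4183/71

4183/71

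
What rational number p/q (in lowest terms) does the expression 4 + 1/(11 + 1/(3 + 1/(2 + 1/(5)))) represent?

1754/429

Starting at the tail and folding back:
Start with 5.
2 + 1/(5/1) = 2 + 1/5 = 11/5
3 + 1/(11/5) = 3 + 5/11 = 38/11
11 + 1/(38/11) = 11 + 11/38 = 429/38
4 + 1/(429/38) = 4 + 38/429 = 1754/429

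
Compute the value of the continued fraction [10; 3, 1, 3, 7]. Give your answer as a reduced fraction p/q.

1119/109

Start with 7.
3 + 1/(7/1) = 3 + 1/7 = 22/7
1 + 1/(22/7) = 1 + 7/22 = 29/22
3 + 1/(29/22) = 3 + 22/29 = 109/29
10 + 1/(109/29) = 10 + 29/109 = 1119/109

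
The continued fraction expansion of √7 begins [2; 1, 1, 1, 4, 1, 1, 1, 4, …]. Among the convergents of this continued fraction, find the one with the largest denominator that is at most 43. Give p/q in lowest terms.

a_0 = 2: 2/1  (≤ bound)
a_1 = 1: 3/1  (≤ bound)
a_2 = 1: 5/2  (≤ bound)
a_3 = 1: 8/3  (≤ bound)
a_4 = 4: 37/14  (≤ bound)
a_5 = 1: 45/17  (≤ bound)
a_6 = 1: 82/31  (≤ bound)
a_7 = 1: 127/48  (> 43, stop)

82/31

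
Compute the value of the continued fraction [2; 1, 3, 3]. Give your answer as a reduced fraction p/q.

36/13

a_0 = 2: 2/1
a_1 = 1: 3/1
a_2 = 3: 11/4
a_3 = 3: 36/13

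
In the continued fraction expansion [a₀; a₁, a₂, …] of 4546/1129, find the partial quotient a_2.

1

Apply division with remainder until the remainder is 0:
4546 ÷ 1129 → quotient 4, remainder 30
1129 ÷ 30 → quotient 37, remainder 19
30 ÷ 19 → quotient 1, remainder 11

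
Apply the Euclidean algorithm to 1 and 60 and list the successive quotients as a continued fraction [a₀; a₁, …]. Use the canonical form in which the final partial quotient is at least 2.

[0; 60]

Repeatedly divide and take the remainder:
1 = 0·60 + 1, so a_0 = 0
60 = 60·1 + 0, so a_1 = 60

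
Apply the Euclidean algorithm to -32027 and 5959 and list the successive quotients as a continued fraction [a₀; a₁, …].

[-6; 1, 1, 1, 2, 35, 10, 2]

⌊-32027/5959⌋ = -6, remainder 3727
⌊5959/3727⌋ = 1, remainder 2232
⌊3727/2232⌋ = 1, remainder 1495
⌊2232/1495⌋ = 1, remainder 737
⌊1495/737⌋ = 2, remainder 21
⌊737/21⌋ = 35, remainder 2
⌊21/2⌋ = 10, remainder 1
⌊2/1⌋ = 2, remainder 0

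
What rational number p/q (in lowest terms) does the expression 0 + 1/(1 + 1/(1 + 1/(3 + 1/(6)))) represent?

25/44

Start with 6.
3 + 1/(6/1) = 3 + 1/6 = 19/6
1 + 1/(19/6) = 1 + 6/19 = 25/19
1 + 1/(25/19) = 1 + 19/25 = 44/25
0 + 1/(44/25) = 0 + 25/44 = 25/44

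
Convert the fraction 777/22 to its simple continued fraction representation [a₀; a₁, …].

Run the Euclidean algorithm, recording each quotient:
777 = 35·22 + 7, so a_0 = 35
22 = 3·7 + 1, so a_1 = 3
7 = 7·1 + 0, so a_2 = 7

[35; 3, 7]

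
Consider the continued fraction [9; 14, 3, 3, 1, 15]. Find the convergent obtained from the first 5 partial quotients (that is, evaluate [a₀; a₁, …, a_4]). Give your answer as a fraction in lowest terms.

Start with 1.
3 + 1/(1/1) = 3 + 1/1 = 4/1
3 + 1/(4/1) = 3 + 1/4 = 13/4
14 + 1/(13/4) = 14 + 4/13 = 186/13
9 + 1/(186/13) = 9 + 13/186 = 1687/186

1687/186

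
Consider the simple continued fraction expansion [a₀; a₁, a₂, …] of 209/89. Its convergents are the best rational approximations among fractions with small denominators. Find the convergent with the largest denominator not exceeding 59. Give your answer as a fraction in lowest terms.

List convergents until the denominator exceeds the bound:
a_0 = 2: 2/1  (≤ bound)
a_1 = 2: 5/2  (≤ bound)
a_2 = 1: 7/3  (≤ bound)
a_3 = 6: 47/20  (≤ bound)
a_4 = 1: 54/23  (≤ bound)
a_5 = 3: 209/89  (> 59, stop)

54/23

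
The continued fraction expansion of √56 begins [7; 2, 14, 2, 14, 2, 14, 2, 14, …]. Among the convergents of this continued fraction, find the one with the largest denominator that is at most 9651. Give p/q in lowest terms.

13455/1798

a_0 = 7: 7/1  (≤ bound)
a_1 = 2: 15/2  (≤ bound)
a_2 = 14: 217/29  (≤ bound)
a_3 = 2: 449/60  (≤ bound)
a_4 = 14: 6503/869  (≤ bound)
a_5 = 2: 13455/1798  (≤ bound)
a_6 = 14: 194873/26041  (> 9651, stop)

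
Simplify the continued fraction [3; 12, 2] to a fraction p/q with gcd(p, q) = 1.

77/25

Start with 2.
12 + 1/(2/1) = 12 + 1/2 = 25/2
3 + 1/(25/2) = 3 + 2/25 = 77/25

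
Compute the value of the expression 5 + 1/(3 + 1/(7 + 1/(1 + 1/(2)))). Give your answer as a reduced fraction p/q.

383/72

Work from the innermost term outward:
Start with 2.
1 + 1/(2/1) = 1 + 1/2 = 3/2
7 + 1/(3/2) = 7 + 2/3 = 23/3
3 + 1/(23/3) = 3 + 3/23 = 72/23
5 + 1/(72/23) = 5 + 23/72 = 383/72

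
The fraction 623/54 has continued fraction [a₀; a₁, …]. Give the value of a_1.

623 = 11·54 + 29, so a_0 = 11
54 = 1·29 + 25, so a_1 = 1

1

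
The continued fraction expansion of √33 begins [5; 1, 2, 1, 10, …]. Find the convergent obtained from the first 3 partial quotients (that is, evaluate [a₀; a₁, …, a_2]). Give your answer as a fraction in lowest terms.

Start with 2.
1 + 1/(2/1) = 1 + 1/2 = 3/2
5 + 1/(3/2) = 5 + 2/3 = 17/3

17/3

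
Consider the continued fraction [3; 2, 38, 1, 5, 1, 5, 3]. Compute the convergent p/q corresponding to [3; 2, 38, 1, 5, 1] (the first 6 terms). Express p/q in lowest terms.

Start with 1.
5 + 1/(1/1) = 5 + 1/1 = 6/1
1 + 1/(6/1) = 1 + 1/6 = 7/6
38 + 1/(7/6) = 38 + 6/7 = 272/7
2 + 1/(272/7) = 2 + 7/272 = 551/272
3 + 1/(551/272) = 3 + 272/551 = 1925/551

1925/551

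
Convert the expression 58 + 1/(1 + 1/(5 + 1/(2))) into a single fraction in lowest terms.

Starting at the tail and folding back:
Start with 2.
5 + 1/(2/1) = 5 + 1/2 = 11/2
1 + 1/(11/2) = 1 + 2/11 = 13/11
58 + 1/(13/11) = 58 + 11/13 = 765/13

765/13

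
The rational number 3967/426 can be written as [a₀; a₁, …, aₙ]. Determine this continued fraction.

3967 = 9·426 + 133, so a_0 = 9
426 = 3·133 + 27, so a_1 = 3
133 = 4·27 + 25, so a_2 = 4
27 = 1·25 + 2, so a_3 = 1
25 = 12·2 + 1, so a_4 = 12
2 = 2·1 + 0, so a_5 = 2

[9; 3, 4, 1, 12, 2]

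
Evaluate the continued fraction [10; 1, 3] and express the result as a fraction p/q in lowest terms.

43/4

Use the convergent recurrence hₖ = aₖ·hₖ₋₁ + hₖ₋₂ (and likewise for the denominators kₖ):
a_0 = 10: 10/1
a_1 = 1: 11/1
a_2 = 3: 43/4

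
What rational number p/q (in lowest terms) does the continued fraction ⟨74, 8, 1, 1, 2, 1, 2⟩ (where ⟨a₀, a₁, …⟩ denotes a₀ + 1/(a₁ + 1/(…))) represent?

12081/163

a_0 = 74: 74/1
a_1 = 8: 593/8
a_2 = 1: 667/9
a_3 = 1: 1260/17
a_4 = 2: 3187/43
a_5 = 1: 4447/60
a_6 = 2: 12081/163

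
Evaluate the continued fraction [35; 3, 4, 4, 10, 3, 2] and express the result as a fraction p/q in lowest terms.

Start with 2.
3 + 1/(2/1) = 3 + 1/2 = 7/2
10 + 1/(7/2) = 10 + 2/7 = 72/7
4 + 1/(72/7) = 4 + 7/72 = 295/72
4 + 1/(295/72) = 4 + 72/295 = 1252/295
3 + 1/(1252/295) = 3 + 295/1252 = 4051/1252
35 + 1/(4051/1252) = 35 + 1252/4051 = 143037/4051

143037/4051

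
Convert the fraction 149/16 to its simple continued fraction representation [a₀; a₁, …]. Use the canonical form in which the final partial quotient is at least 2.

[9; 3, 5]

Apply division with remainder until the remainder is 0:
⌊149/16⌋ = 9, remainder 5
⌊16/5⌋ = 3, remainder 1
⌊5/1⌋ = 5, remainder 0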